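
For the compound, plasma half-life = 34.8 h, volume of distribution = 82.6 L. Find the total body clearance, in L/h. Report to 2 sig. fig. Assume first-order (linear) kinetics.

1.6 L/h

k = ln2 / t½ = 0.693147 / 34.8 = 0.01992 h⁻¹
CL = k × Vd = 0.01992 × 82.6 = 1.645 L/h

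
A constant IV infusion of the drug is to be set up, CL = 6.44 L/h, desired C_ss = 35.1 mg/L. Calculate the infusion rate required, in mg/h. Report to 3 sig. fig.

226 mg/h

At steady state, infusion rate R₀ = Css × CL = 35.1 × 6.440 = 226.0 mg/h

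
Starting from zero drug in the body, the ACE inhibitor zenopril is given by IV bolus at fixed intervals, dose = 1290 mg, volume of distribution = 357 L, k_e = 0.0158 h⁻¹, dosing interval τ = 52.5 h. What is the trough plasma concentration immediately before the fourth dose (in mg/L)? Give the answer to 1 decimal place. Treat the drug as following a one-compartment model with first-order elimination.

C₀ per dose = Dose / Vd = 1290 / 357 = 3.613 mg/L
Fraction remaining after one interval: r = e^(−kτ) = e^(−0.01580 × 52.5) = 0.4363
Before dose 4, 3 doses have been given (aged 1τ, 2τ, 3τ).
C_trough = C₀ × (r + r² + … + r^3) = C₀ × r(1−r^3)/(1−r)
        = 3.613 × 0.4363 × (1 − 0.08305) / (1 − 0.4363) = 2.564 mg/L

2.6 mg/L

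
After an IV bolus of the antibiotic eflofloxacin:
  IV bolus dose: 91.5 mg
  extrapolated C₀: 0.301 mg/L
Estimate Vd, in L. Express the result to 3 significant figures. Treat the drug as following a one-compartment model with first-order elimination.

Vd = Dose / C₀ = 91.50 / 0.301 = 304.0 L

304 L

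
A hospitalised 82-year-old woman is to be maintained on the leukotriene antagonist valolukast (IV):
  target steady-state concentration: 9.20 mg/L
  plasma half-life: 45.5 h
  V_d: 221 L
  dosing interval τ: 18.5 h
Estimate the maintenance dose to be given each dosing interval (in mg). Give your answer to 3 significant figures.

573 mg

k = ln2 / t½ = 0.693147 / 45.5 = 0.01523 h⁻¹
CL = k × Vd = 0.01523 × 221 = 3.366 L/h
At steady state, Dose/τ = Css × CL.
Dose = Css × CL × τ = 9.20 × 3.366 × 18.5 = 572.9 mg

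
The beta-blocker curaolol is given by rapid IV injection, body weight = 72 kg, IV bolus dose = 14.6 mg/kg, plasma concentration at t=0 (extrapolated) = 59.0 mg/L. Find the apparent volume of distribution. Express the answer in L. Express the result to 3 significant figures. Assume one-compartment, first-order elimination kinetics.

17.8 L

Dose = 14.6 × 72 = 1051 mg
Vd = Dose / C₀ = 1051 / 59.0 = 17.81 L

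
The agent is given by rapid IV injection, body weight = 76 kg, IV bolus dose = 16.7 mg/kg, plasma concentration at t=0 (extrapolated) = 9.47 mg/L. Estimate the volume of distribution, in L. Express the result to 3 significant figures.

134 L

Dose = 16.7 × 76 = 1269 mg
Vd = Dose / C₀ = 1269 / 9.47 = 134.0 L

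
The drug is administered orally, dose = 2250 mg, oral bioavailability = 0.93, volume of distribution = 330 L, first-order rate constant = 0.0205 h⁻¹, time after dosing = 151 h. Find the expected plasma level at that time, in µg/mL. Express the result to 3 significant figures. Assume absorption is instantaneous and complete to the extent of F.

Amount reaching circulation = F × Dose = 0.93 × 2250 = 2093 mg
C₀ = F·Dose / Vd = 2093 / 330 = 6.342 mg/L
C = C₀ · e^(−k·t) = 6.342 × e^(−0.02050 × 151)
  = 6.342 × 0.04525 = 0.2870 mg/L
(0.2870 mg/L = 0.2870 µg/mL)

0.287 µg/mL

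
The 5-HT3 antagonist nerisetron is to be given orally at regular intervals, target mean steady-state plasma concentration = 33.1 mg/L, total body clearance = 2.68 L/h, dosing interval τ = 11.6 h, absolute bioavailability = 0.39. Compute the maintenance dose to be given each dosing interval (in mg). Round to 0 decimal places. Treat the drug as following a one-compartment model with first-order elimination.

2638 mg

At steady state, F × (Dose/τ) = Css × CL.
Dose = Css × CL × τ / F = 33.1 × 2.680 × 11.6 / 0.39 = 2638 mg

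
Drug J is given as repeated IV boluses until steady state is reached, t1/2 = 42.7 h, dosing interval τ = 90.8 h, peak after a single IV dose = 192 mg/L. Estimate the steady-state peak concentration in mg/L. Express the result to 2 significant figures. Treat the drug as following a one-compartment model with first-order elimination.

k = ln2 / t½ = 0.693147 / 42.7 = 0.01623 h⁻¹
e^(−kτ) = e^(−0.01623 × 90.8) = 0.2291
Accumulation ratio R = 1 / (1 − e^(−kτ)) = 1 / (1 − 0.2291) = 1.297
Steady-state peak = C₀ × R = 192 × 1.297 = 249.0 mg/L

250 mg/L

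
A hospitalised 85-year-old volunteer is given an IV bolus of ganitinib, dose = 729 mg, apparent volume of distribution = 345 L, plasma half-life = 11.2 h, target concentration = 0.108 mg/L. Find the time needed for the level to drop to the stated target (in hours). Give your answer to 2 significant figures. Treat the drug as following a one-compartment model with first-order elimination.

C₀ = Dose / Vd = 729.0 / 345 = 2.113 mg/L
k = ln2 / t½ = 0.693147 / 11.2 = 0.06189 h⁻¹
t = ln(C₀ / C) / k = ln(2.113 / 0.108) / 0.06189
  = ln(19.56) / 0.06189 = 2.973 / 0.06189 = 48.04 h

48 h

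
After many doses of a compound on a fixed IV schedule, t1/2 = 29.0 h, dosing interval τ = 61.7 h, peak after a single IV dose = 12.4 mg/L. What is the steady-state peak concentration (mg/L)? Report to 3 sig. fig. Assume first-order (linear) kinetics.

16.1 mg/L

k = ln2 / t½ = 0.693147 / 29.0 = 0.02390 h⁻¹
e^(−kτ) = e^(−0.02390 × 61.7) = 0.2289
Accumulation ratio R = 1 / (1 − e^(−kτ)) = 1 / (1 − 0.2289) = 1.297
Steady-state peak = C₀ × R = 12.4 × 1.297 = 16.08 mg/L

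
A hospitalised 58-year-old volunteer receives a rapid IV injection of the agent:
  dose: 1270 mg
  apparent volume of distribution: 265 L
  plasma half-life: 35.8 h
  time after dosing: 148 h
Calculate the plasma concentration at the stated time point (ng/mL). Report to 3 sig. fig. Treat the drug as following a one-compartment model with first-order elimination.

273 ng/mL

C₀ = Dose / Vd = 1270 / 265 = 4.792 mg/L
k = ln2 / t½ = 0.693147 / 35.8 = 0.01936 h⁻¹
C = C₀ · e^(−k·t) = 4.792 × e^(−0.01936 × 148)
  = 4.792 × 0.05697 = 0.2730 mg/L
Convert: 0.2730 mg/L × 1000 = 273.0 ng/mL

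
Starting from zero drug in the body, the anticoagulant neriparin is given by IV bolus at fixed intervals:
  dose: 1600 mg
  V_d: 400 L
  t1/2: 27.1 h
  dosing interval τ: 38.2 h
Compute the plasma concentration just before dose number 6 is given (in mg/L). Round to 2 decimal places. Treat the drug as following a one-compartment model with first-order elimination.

2.40 mg/L

C₀ per dose = Dose / Vd = 1600 / 400 = 4.000 mg/L
k = ln2 / t½ = 0.693147 / 27.1 = 0.02558 h⁻¹
Fraction remaining after one interval: r = e^(−kτ) = e^(−0.02558 × 38.2) = 0.3764
Before dose 6, 5 doses have been given (aged 1τ, 2τ, 3τ, 4τ, 5τ).
C_trough = C₀ × (r + r² + … + r^5) = C₀ × r(1−r^5)/(1−r)
        = 4.000 × 0.3764 × (1 − 0.007555) / (1 − 0.3764) = 2.396 mg/L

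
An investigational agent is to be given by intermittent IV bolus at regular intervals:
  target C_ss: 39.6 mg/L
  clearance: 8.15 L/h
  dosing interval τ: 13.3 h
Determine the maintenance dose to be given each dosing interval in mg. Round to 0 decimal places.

4292 mg

At steady state, Dose/τ = Css × CL.
Dose = Css × CL × τ = 39.6 × 8.150 × 13.3 = 4292 mg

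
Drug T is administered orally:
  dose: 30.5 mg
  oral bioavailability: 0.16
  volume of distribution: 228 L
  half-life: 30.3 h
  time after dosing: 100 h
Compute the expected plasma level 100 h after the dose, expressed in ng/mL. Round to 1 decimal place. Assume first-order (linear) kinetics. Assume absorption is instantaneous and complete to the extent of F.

2.2 ng/mL

Amount reaching circulation = F × Dose = 0.16 × 30.50 = 4.880 mg
C₀ = F·Dose / Vd = 4.880 / 228 = 0.02140 mg/L
k = ln2 / t½ = 0.693147 / 30.3 = 0.02288 h⁻¹
C = C₀ · e^(−k·t) = 0.02140 × e^(−0.02288 × 100)
  = 0.02140 × 0.1015 = 0.002172 mg/L
Convert: 0.002172 mg/L × 1000 = 2.172 ng/mL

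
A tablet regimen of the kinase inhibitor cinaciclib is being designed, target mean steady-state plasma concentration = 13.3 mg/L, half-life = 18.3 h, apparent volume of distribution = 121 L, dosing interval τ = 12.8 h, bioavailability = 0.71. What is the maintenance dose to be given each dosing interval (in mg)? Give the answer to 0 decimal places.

1099 mg

k = ln2 / t½ = 0.693147 / 18.3 = 0.03788 h⁻¹
CL = k × Vd = 0.03788 × 121 = 4.583 L/h
At steady state, F × (Dose/τ) = Css × CL.
Dose = Css × CL × τ / F = 13.3 × 4.583 × 12.8 / 0.71 = 1099 mg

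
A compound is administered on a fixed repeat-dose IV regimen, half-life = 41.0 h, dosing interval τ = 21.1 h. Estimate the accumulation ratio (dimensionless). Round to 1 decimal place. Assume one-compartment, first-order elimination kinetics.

k = ln2 / t½ = 0.693147 / 41.0 = 0.01691 h⁻¹
e^(−kτ) = e^(−0.01691 × 21.1) = 0.6999
Accumulation ratio R = 1 / (1 − e^(−kτ)) = 1 / (1 − 0.6999) = 3.332

3.3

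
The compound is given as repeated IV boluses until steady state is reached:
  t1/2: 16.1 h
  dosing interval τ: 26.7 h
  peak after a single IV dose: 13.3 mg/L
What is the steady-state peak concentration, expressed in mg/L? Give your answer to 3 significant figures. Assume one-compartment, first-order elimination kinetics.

19.5 mg/L

k = ln2 / t½ = 0.693147 / 16.1 = 0.04305 h⁻¹
e^(−kτ) = e^(−0.04305 × 26.7) = 0.3168
Accumulation ratio R = 1 / (1 − e^(−kτ)) = 1 / (1 − 0.3168) = 1.464
Steady-state peak = C₀ × R = 13.3 × 1.464 = 19.47 mg/L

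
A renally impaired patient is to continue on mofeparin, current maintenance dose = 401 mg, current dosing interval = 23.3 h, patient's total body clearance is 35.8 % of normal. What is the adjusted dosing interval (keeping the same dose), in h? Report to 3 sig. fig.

To keep the same average steady-state level, dosing rate must scale with clearance.
CL ratio = 35.8 / 100 = 0.3580
New interval (same dose) = 23.3 / 0.3580 = 65.08 h

65.1 h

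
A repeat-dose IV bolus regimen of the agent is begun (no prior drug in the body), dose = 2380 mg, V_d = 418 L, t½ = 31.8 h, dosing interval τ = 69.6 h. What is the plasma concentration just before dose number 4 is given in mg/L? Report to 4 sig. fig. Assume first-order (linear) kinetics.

C₀ per dose = Dose / Vd = 2380 / 418 = 5.694 mg/L
k = ln2 / t½ = 0.693147 / 31.8 = 0.02180 h⁻¹
Fraction remaining after one interval: r = e^(−kτ) = e^(−0.02180 × 69.6) = 0.2193
Before dose 4, 3 doses have been given (aged 1τ, 2τ, 3τ).
C_trough = C₀ × (r + r² + … + r^3) = C₀ × r(1−r^3)/(1−r)
        = 5.694 × 0.2193 × (1 − 0.01055) / (1 − 0.2193) = 1.583 mg/L

1.583 mg/L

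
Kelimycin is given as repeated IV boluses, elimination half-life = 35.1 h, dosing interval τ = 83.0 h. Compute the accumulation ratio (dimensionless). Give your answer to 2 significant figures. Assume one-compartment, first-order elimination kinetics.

k = ln2 / t½ = 0.693147 / 35.1 = 0.01975 h⁻¹
e^(−kτ) = e^(−0.01975 × 83.0) = 0.1941
Accumulation ratio R = 1 / (1 − e^(−kτ)) = 1 / (1 − 0.1941) = 1.241

1.2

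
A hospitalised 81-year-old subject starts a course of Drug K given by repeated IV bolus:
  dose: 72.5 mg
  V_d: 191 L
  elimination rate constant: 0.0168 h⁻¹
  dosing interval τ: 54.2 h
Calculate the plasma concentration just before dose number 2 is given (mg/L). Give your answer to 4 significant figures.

C₀ per dose = Dose / Vd = 72.5 / 191 = 0.3796 mg/L
Fraction remaining after one interval: r = e^(−kτ) = e^(−0.01680 × 54.2) = 0.4023
Before dose 2, 1 dose has been given (aged 1τ).
C_trough = C₀ × r = 0.3796 × 0.4023 = 0.1527 mg/L

0.1527 mg/L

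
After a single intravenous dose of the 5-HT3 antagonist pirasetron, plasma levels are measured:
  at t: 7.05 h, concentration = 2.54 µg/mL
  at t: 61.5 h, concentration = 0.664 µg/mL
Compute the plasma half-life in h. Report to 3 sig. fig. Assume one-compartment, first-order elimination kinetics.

28.1 h

k = ln(C₁/C₂) / (t₂ − t₁) = ln(2.54/0.664) / (61.5 − 7.05)
  = 1.342 / 54.45 = 0.02465 h⁻¹
t½ = ln2 / k = 0.693147 / 0.02465 = 28.12 h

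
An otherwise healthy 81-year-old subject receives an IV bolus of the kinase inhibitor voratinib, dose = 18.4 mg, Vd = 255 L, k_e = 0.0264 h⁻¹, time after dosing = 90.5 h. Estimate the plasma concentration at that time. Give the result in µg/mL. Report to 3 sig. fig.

0.00662 µg/mL

C₀ = Dose / Vd = 18.40 / 255 = 0.07216 mg/L
C = C₀ · e^(−k·t) = 0.07216 × e^(−0.02640 × 90.5)
  = 0.07216 × 0.09170 = 0.006617 mg/L
(0.006617 mg/L = 0.006617 µg/mL)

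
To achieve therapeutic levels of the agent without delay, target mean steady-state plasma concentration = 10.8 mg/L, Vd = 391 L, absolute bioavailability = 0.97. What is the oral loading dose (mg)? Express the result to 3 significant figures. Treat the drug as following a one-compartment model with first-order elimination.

LD = Css × Vd / F = 10.8 × 391 / 0.97 = 4353 mg

4350 mg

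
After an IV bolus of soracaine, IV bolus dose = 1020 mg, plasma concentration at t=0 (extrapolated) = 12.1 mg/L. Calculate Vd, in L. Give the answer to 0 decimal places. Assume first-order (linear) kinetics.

84 L

Vd = Dose / C₀ = 1020 / 12.1 = 84.30 L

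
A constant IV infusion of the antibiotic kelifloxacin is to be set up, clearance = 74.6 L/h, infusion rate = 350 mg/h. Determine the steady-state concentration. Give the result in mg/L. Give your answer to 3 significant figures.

4.69 mg/L

At steady state Css = R₀ / CL = 350 / 74.60 = 4.692 mg/L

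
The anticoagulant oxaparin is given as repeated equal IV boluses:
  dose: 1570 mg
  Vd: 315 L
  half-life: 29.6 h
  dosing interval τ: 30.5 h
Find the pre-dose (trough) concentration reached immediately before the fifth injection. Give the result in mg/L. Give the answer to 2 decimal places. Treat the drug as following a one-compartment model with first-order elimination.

C₀ per dose = Dose / Vd = 1570 / 315 = 4.984 mg/L
k = ln2 / t½ = 0.693147 / 29.6 = 0.02342 h⁻¹
Fraction remaining after one interval: r = e^(−kτ) = e^(−0.02342 × 30.5) = 0.4895
Before dose 5, 4 doses have been given (aged 1τ, 2τ, 3τ, 4τ).
C_trough = C₀ × (r + r² + … + r^4) = C₀ × r(1−r^4)/(1−r)
        = 4.984 × 0.4895 × (1 − 0.05741) / (1 − 0.4895) = 4.505 mg/L

4.51 mg/L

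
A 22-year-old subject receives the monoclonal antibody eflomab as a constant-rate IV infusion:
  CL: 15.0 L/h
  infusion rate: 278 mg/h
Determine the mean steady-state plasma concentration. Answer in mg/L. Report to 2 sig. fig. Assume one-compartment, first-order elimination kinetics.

19 mg/L

At steady state Css = R₀ / CL = 278 / 15.00 = 18.53 mg/L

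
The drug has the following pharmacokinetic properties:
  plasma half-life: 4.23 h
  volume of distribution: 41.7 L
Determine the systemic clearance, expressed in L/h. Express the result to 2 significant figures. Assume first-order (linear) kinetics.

6.8 L/h

k = ln2 / t½ = 0.693147 / 4.23 = 0.1639 h⁻¹
CL = k × Vd = 0.1639 × 41.7 = 6.835 L/h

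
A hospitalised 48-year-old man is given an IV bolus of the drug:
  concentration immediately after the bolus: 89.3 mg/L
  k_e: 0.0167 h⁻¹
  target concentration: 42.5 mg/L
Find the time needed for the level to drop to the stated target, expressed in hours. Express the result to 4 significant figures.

44.46 h

t = ln(C₀ / C) / k = ln(89.30 / 42.5) / 0.01670
  = ln(2.101) / 0.01670 = 0.7424 / 0.01670 = 44.46 h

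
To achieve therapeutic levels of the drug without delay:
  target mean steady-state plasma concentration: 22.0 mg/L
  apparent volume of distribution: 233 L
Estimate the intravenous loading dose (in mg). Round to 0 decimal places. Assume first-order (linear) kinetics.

5126 mg

LD = Css × Vd = 22.0 × 233 = 5126 mg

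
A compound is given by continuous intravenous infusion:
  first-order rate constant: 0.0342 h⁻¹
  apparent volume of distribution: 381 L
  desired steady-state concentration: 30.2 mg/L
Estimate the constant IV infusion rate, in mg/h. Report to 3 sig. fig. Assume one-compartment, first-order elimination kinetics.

CL = k × Vd = 0.03420 × 381 = 13.03 L/h
At steady state, infusion rate R₀ = Css × CL = 30.2 × 13.03 = 393.5 mg/h

394 mg/h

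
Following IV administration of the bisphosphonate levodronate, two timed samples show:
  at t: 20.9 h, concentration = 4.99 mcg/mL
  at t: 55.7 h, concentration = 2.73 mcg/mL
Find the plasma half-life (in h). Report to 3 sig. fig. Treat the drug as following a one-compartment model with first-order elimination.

k = ln(C₁/C₂) / (t₂ − t₁) = ln(4.99/2.73) / (55.7 − 20.9)
  = 0.6031 / 34.80 = 0.01733 h⁻¹
t½ = ln2 / k = 0.693147 / 0.01733 = 40.00 h

40.0 h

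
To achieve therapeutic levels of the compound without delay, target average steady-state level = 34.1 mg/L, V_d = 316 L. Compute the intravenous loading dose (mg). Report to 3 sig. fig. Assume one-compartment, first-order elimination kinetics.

LD = Css × Vd = 34.1 × 316 = 10780 mg

10800 mg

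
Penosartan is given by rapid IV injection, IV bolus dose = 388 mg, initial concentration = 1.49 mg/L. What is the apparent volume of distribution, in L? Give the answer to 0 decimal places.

Vd = Dose / C₀ = 388.0 / 1.49 = 260.4 L

260 L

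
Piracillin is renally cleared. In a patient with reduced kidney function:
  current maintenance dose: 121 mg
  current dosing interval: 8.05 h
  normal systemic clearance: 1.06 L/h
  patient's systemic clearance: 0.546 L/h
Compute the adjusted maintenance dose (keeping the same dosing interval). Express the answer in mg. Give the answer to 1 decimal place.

To keep the same average steady-state level, dosing rate must scale with clearance.
CL ratio = 0.546 / 1.06 = 0.5151
New dose (same interval) = 121 × 0.5151 = 62.33 mg

62.3 mg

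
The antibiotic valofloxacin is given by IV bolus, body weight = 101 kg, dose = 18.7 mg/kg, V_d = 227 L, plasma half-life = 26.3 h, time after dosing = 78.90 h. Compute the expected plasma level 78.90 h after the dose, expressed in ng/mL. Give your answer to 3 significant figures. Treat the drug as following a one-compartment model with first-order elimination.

1040 ng/mL

Total dose = 18.7 × 101 = 1889 mg
C₀ = Dose / Vd = 1889 / 227 = 8.322 mg/L
k = ln2 / t½ = 0.693147 / 26.3 = 0.02636 h⁻¹
t / t½ = 78.90 / 26.3 = 3 half-lives
C = C₀ × (1/2)^3 = 8.322 × 0.1250 = 1.040 mg/L
Convert: 1.040 mg/L × 1000 = 1040 ng/mL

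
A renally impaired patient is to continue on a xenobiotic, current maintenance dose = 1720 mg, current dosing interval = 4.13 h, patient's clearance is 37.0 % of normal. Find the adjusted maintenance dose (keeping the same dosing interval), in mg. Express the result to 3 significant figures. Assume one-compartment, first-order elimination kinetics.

636 mg

To keep the same average steady-state level, dosing rate must scale with clearance.
CL ratio = 37.0 / 100 = 0.3700
New dose (same interval) = 1720 × 0.3700 = 636.4 mg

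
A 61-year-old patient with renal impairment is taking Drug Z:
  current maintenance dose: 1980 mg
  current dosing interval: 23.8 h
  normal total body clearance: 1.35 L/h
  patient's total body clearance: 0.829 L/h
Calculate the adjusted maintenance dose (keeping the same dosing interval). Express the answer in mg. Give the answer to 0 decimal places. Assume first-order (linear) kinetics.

1216 mg

To keep the same average steady-state level, dosing rate must scale with clearance.
CL ratio = 0.829 / 1.35 = 0.6141
New dose (same interval) = 1980 × 0.6141 = 1216 mg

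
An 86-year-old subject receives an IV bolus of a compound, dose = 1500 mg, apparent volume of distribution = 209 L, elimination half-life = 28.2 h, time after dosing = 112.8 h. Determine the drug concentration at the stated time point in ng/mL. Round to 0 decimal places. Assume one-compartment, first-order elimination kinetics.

449 ng/mL

C₀ = Dose / Vd = 1500 / 209 = 7.177 mg/L
k = ln2 / t½ = 0.693147 / 28.2 = 0.02458 h⁻¹
t / t½ = 112.8 / 28.2 = 4 half-lives
C = C₀ × (1/2)^4 = 7.177 × 0.06250 = 0.4486 mg/L
Convert: 0.4486 mg/L × 1000 = 448.6 ng/mL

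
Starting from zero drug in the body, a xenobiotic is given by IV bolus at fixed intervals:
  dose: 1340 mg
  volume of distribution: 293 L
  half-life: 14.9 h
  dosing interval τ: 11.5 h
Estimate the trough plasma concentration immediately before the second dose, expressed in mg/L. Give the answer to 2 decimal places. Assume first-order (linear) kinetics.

C₀ per dose = Dose / Vd = 1340 / 293 = 4.573 mg/L
k = ln2 / t½ = 0.693147 / 14.9 = 0.04652 h⁻¹
Fraction remaining after one interval: r = e^(−kτ) = e^(−0.04652 × 11.5) = 0.5857
Before dose 2, 1 dose has been given (aged 1τ).
C_trough = C₀ × r = 4.573 × 0.5857 = 2.678 mg/L

2.68 mg/L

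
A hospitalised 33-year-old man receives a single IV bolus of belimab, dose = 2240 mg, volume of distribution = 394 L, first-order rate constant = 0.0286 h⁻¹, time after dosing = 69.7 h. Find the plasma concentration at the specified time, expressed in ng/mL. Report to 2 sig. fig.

770 ng/mL

C₀ = Dose / Vd = 2240 / 394 = 5.685 mg/L
C = C₀ · e^(−k·t) = 5.685 × e^(−0.02860 × 69.7)
  = 5.685 × 0.1362 = 0.7743 mg/L
Convert: 0.7743 mg/L × 1000 = 774.3 ng/mL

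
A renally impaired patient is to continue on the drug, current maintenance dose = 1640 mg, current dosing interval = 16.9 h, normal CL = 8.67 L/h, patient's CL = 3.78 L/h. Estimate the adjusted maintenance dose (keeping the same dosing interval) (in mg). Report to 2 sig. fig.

To keep the same average steady-state level, dosing rate must scale with clearance.
CL ratio = 3.78 / 8.67 = 0.4360
New dose (same interval) = 1640 × 0.4360 = 715.0 mg

720 mg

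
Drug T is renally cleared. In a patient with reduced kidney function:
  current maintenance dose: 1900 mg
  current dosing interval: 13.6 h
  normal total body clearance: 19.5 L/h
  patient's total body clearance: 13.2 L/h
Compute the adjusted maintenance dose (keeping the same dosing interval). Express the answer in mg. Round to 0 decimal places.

To keep the same average steady-state level, dosing rate must scale with clearance.
CL ratio = 13.2 / 19.5 = 0.6769
New dose (same interval) = 1900 × 0.6769 = 1286 mg

1286 mg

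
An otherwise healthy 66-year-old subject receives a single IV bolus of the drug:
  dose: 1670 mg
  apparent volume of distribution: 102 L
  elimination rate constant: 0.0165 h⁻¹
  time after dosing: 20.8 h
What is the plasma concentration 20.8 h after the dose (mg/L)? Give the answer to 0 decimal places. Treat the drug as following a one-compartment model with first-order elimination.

12 mg/L

C₀ = Dose / Vd = 1670 / 102 = 16.37 mg/L
C = C₀ · e^(−k·t) = 16.37 × e^(−0.01650 × 20.8)
  = 16.37 × 0.7095 = 11.61 mg/L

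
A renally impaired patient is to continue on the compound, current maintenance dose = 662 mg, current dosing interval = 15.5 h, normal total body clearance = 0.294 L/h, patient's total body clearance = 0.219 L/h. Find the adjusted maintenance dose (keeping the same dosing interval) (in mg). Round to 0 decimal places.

493 mg

To keep the same average steady-state level, dosing rate must scale with clearance.
CL ratio = 0.219 / 0.294 = 0.7449
New dose (same interval) = 662 × 0.7449 = 493.1 mg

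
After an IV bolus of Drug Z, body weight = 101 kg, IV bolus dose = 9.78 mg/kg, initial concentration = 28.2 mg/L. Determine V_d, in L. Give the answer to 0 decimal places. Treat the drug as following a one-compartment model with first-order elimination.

35 L

Dose = 9.78 × 101 = 987.8 mg
Vd = Dose / C₀ = 987.8 / 28.2 = 35.03 L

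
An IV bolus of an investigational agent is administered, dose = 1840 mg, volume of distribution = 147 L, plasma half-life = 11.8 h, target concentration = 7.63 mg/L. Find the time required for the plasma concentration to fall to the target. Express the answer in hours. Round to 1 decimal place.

C₀ = Dose / Vd = 1840 / 147 = 12.52 mg/L
k = ln2 / t½ = 0.693147 / 11.8 = 0.05874 h⁻¹
t = ln(C₀ / C) / k = ln(12.52 / 7.63) / 0.05874
  = ln(1.641) / 0.05874 = 0.4953 / 0.05874 = 8.432 h

8.4 h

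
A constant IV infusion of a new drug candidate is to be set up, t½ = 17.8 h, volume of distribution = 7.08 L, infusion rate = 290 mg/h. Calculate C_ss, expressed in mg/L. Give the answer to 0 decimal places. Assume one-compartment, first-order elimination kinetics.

k = ln2 / t½ = 0.693147 / 17.8 = 0.03894 h⁻¹
CL = k × Vd = 0.03894 × 7.08 = 0.2757 L/h
At steady state Css = R₀ / CL = 290 / 0.2757 = 1052 mg/L

1052 mg/L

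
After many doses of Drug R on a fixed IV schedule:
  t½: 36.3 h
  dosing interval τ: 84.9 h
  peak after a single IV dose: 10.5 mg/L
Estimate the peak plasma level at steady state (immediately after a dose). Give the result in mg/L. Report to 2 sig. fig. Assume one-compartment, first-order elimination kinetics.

k = ln2 / t½ = 0.693147 / 36.3 = 0.01909 h⁻¹
e^(−kτ) = e^(−0.01909 × 84.9) = 0.1978
Accumulation ratio R = 1 / (1 − e^(−kτ)) = 1 / (1 − 0.1978) = 1.247
Steady-state peak = C₀ × R = 10.5 × 1.247 = 13.09 mg/L

13 mg/L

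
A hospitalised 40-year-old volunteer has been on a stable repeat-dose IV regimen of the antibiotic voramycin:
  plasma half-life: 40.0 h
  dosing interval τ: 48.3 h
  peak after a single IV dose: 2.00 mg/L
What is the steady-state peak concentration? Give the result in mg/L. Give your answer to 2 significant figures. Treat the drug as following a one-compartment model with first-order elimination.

k = ln2 / t½ = 0.693147 / 40.0 = 0.01733 h⁻¹
e^(−kτ) = e^(−0.01733 × 48.3) = 0.4330
Accumulation ratio R = 1 / (1 − e^(−kτ)) = 1 / (1 − 0.4330) = 1.764
Steady-state peak = C₀ × R = 2.00 × 1.764 = 3.528 mg/L

3.5 mg/L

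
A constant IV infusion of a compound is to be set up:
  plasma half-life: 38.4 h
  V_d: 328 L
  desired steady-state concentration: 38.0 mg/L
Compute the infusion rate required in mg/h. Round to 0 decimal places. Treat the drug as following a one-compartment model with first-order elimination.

k = ln2 / t½ = 0.693147 / 38.4 = 0.01805 h⁻¹
CL = k × Vd = 0.01805 × 328 = 5.920 L/h
At steady state, infusion rate R₀ = Css × CL = 38.0 × 5.920 = 225.0 mg/h

225 mg/h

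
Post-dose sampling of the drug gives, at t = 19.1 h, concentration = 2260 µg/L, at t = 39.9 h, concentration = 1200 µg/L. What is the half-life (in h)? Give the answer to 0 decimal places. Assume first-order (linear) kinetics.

23 h

k = ln(C₁/C₂) / (t₂ − t₁) = ln(2260/1200) / (39.9 − 19.1)
  = 0.6330 / 20.80 = 0.03043 h⁻¹
t½ = ln2 / k = 0.693147 / 0.03043 = 22.78 h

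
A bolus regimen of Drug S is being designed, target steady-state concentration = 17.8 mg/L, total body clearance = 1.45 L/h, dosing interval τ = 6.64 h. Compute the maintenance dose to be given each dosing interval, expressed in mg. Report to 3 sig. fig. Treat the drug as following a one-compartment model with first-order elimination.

At steady state, Dose/τ = Css × CL.
Dose = Css × CL × τ = 17.8 × 1.450 × 6.64 = 171.4 mg

171 mg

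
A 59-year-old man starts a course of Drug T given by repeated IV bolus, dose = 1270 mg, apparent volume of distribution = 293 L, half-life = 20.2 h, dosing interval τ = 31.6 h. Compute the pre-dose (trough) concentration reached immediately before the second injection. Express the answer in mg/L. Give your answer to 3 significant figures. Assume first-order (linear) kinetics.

1.47 mg/L

C₀ per dose = Dose / Vd = 1270 / 293 = 4.334 mg/L
k = ln2 / t½ = 0.693147 / 20.2 = 0.03431 h⁻¹
Fraction remaining after one interval: r = e^(−kτ) = e^(−0.03431 × 31.6) = 0.3382
Before dose 2, 1 dose has been given (aged 1τ).
C_trough = C₀ × r = 4.334 × 0.3382 = 1.466 mg/L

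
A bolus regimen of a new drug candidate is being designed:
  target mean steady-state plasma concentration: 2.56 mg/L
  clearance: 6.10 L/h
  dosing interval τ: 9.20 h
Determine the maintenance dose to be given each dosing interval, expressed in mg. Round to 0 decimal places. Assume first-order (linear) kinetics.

At steady state, Dose/τ = Css × CL.
Dose = Css × CL × τ = 2.56 × 6.100 × 9.20 = 143.7 mg

144 mg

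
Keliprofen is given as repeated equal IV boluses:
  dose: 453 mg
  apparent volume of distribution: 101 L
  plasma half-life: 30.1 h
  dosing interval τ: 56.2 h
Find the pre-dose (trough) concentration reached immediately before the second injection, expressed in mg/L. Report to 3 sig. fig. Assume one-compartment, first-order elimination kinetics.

1.23 mg/L

C₀ per dose = Dose / Vd = 453 / 101 = 4.485 mg/L
k = ln2 / t½ = 0.693147 / 30.1 = 0.02303 h⁻¹
Fraction remaining after one interval: r = e^(−kτ) = e^(−0.02303 × 56.2) = 0.2741
Before dose 2, 1 dose has been given (aged 1τ).
C_trough = C₀ × r = 4.485 × 0.2741 = 1.229 mg/L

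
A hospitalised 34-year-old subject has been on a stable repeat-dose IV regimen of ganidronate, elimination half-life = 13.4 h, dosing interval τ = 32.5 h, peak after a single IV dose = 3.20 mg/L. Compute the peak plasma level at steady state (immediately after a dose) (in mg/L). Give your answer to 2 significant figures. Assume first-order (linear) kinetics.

3.9 mg/L

k = ln2 / t½ = 0.693147 / 13.4 = 0.05173 h⁻¹
e^(−kτ) = e^(−0.05173 × 32.5) = 0.1861
Accumulation ratio R = 1 / (1 − e^(−kτ)) = 1 / (1 − 0.1861) = 1.229
Steady-state peak = C₀ × R = 3.20 × 1.229 = 3.933 mg/L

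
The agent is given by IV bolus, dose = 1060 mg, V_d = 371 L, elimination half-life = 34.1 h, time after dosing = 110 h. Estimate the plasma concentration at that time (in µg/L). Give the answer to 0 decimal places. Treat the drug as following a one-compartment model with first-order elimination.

305 µg/L

C₀ = Dose / Vd = 1060 / 371 = 2.857 mg/L
k = ln2 / t½ = 0.693147 / 34.1 = 0.02033 h⁻¹
C = C₀ · e^(−k·t) = 2.857 × e^(−0.02033 × 110)
  = 2.857 × 0.1069 = 0.3054 mg/L
Convert: 0.3054 mg/L × 1000 = 305.4 µg/L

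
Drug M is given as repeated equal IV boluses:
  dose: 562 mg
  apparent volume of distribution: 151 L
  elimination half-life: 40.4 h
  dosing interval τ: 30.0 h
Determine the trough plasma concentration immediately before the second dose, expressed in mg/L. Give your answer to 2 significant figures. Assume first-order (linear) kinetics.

2.2 mg/L

C₀ per dose = Dose / Vd = 562 / 151 = 3.722 mg/L
k = ln2 / t½ = 0.693147 / 40.4 = 0.01716 h⁻¹
Fraction remaining after one interval: r = e^(−kτ) = e^(−0.01716 × 30.0) = 0.5976
Before dose 2, 1 dose has been given (aged 1τ).
C_trough = C₀ × r = 3.722 × 0.5976 = 2.224 mg/L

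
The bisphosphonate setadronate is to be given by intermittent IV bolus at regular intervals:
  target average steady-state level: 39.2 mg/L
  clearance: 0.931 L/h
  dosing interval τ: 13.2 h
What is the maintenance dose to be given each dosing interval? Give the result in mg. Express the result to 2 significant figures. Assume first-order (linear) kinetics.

At steady state, Dose/τ = Css × CL.
Dose = Css × CL × τ = 39.2 × 0.9310 × 13.2 = 481.7 mg

480 mg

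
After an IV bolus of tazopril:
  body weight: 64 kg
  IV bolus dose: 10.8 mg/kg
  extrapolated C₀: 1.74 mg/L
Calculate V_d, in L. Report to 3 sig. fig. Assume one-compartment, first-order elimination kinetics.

Dose = 10.8 × 64 = 691.2 mg
Vd = Dose / C₀ = 691.2 / 1.74 = 397.2 L

397 L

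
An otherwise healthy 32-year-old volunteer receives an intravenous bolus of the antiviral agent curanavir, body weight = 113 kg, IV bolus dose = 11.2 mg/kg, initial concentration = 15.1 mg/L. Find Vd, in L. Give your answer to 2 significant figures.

Dose = 11.2 × 113 = 1266 mg
Vd = Dose / C₀ = 1266 / 15.1 = 83.84 L

84 L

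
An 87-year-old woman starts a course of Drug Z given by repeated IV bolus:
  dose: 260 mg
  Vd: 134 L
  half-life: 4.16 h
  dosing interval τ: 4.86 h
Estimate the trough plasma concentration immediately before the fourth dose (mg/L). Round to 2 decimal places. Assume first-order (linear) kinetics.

1.42 mg/L

C₀ per dose = Dose / Vd = 260 / 134 = 1.940 mg/L
k = ln2 / t½ = 0.693147 / 4.16 = 0.1666 h⁻¹
Fraction remaining after one interval: r = e^(−kτ) = e^(−0.1666 × 4.86) = 0.4450
Before dose 4, 3 doses have been given (aged 1τ, 2τ, 3τ).
C_trough = C₀ × (r + r² + … + r^3) = C₀ × r(1−r^3)/(1−r)
        = 1.940 × 0.4450 × (1 − 0.08812) / (1 − 0.4450) = 1.418 mg/L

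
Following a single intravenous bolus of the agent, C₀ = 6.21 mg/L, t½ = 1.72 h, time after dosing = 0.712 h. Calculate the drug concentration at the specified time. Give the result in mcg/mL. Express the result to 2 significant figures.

k = ln2 / t½ = 0.693147 / 1.72 = 0.4030 h⁻¹
C = C₀ · e^(−k·t) = 6.210 × e^(−0.4030 × 0.712)
  = 6.210 × 0.7506 = 4.661 mg/L
(4.661 mg/L = 4.661 mcg/mL)

4.7 mcg/mL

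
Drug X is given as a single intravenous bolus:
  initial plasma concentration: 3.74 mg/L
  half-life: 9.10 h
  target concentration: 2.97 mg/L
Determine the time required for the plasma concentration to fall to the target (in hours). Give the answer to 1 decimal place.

3.0 h

k = ln2 / t½ = 0.693147 / 9.10 = 0.07617 h⁻¹
t = ln(C₀ / C) / k = ln(3.740 / 2.97) / 0.07617
  = ln(1.259) / 0.07617 = 0.2303 / 0.07617 = 3.024 h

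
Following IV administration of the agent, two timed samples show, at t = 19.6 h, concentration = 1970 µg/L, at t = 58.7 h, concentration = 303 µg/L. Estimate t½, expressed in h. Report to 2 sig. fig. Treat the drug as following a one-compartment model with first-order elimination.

k = ln(C₁/C₂) / (t₂ − t₁) = ln(1970/303) / (58.7 − 19.6)
  = 1.872 / 39.10 = 0.04788 h⁻¹
t½ = ln2 / k = 0.693147 / 0.04788 = 14.48 h

14 h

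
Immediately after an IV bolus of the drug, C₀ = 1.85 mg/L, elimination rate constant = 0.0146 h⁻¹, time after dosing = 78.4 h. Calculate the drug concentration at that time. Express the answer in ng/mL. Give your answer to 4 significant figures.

C = C₀ · e^(−k·t) = 1.850 × e^(−0.01460 × 78.4)
  = 1.850 × 0.3183 = 0.5889 mg/L
Convert: 0.5889 mg/L × 1000 = 588.9 ng/mL

588.9 ng/mL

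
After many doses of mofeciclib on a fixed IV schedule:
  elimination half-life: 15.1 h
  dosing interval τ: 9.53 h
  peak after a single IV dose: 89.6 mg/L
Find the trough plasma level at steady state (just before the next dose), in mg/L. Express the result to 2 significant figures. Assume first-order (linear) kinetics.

160 mg/L

k = ln2 / t½ = 0.693147 / 15.1 = 0.04590 h⁻¹
e^(−kτ) = e^(−0.04590 × 9.53) = 0.6457
Accumulation ratio R = 1 / (1 − e^(−kτ)) = 1 / (1 − 0.6457) = 2.822
Steady-state trough = C₀ × R × e^(−kτ) = 89.6 × 2.822 × 0.6457 = 163.3 mg/L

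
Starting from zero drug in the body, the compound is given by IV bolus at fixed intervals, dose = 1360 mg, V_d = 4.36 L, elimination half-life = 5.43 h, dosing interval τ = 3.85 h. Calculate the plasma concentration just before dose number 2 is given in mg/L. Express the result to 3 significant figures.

C₀ per dose = Dose / Vd = 1360 / 4.36 = 311.9 mg/L
k = ln2 / t½ = 0.693147 / 5.43 = 0.1277 h⁻¹
Fraction remaining after one interval: r = e^(−kτ) = e^(−0.1277 × 3.85) = 0.6116
Before dose 2, 1 dose has been given (aged 1τ).
C_trough = C₀ × r = 311.9 × 0.6116 = 190.8 mg/L

191 mg/L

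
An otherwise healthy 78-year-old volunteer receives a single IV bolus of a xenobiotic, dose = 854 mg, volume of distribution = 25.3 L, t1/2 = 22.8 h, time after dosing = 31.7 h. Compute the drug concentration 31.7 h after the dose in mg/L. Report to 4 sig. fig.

C₀ = Dose / Vd = 854.0 / 25.3 = 33.75 mg/L
k = ln2 / t½ = 0.693147 / 22.8 = 0.03040 h⁻¹
C = C₀ · e^(−k·t) = 33.75 × e^(−0.03040 × 31.7)
  = 33.75 × 0.3815 = 12.88 mg/L

12.88 mg/L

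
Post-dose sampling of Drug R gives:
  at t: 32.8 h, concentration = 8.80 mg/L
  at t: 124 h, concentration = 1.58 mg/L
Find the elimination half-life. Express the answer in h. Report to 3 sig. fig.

k = ln(C₁/C₂) / (t₂ − t₁) = ln(8.80/1.58) / (124 − 32.8)
  = 1.717 / 91.20 = 0.01883 h⁻¹
t½ = ln2 / k = 0.693147 / 0.01883 = 36.81 h

36.8 h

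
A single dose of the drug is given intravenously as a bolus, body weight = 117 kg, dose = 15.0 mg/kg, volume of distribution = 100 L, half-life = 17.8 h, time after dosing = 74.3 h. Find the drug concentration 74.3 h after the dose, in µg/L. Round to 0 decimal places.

Total dose = 15.0 × 117 = 1755 mg
C₀ = Dose / Vd = 1755 / 100 = 17.55 mg/L
k = ln2 / t½ = 0.693147 / 17.8 = 0.03894 h⁻¹
C = C₀ · e^(−k·t) = 17.55 × e^(−0.03894 × 74.3)
  = 17.55 × 0.05540 = 0.9723 mg/L
Convert: 0.9723 mg/L × 1000 = 972.3 µg/L

972 µg/L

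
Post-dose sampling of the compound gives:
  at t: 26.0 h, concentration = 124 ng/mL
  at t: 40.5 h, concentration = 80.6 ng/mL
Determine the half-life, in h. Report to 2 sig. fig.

23 h

k = ln(C₁/C₂) / (t₂ − t₁) = ln(124/80.6) / (40.5 − 26.0)
  = 0.4308 / 14.50 = 0.02971 h⁻¹
t½ = ln2 / k = 0.693147 / 0.02971 = 23.33 h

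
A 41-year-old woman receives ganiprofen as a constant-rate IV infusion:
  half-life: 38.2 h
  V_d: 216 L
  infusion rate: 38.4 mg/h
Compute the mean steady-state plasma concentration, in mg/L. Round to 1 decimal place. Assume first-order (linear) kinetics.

k = ln2 / t½ = 0.693147 / 38.2 = 0.01815 h⁻¹
CL = k × Vd = 0.01815 × 216 = 3.920 L/h
At steady state Css = R₀ / CL = 38.4 / 3.920 = 9.796 mg/L

9.8 mg/L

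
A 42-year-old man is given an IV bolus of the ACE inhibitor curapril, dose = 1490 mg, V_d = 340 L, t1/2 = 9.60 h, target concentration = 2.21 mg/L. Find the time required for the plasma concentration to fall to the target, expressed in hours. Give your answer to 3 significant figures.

C₀ = Dose / Vd = 1490 / 340 = 4.382 mg/L
k = ln2 / t½ = 0.693147 / 9.60 = 0.07220 h⁻¹
t = ln(C₀ / C) / k = ln(4.382 / 2.21) / 0.07220
  = ln(1.983) / 0.07220 = 0.6846 / 0.07220 = 9.482 h

9.48 h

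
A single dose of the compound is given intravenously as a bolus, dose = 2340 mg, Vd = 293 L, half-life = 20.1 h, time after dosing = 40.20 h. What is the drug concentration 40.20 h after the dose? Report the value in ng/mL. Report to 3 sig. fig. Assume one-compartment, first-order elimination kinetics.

C₀ = Dose / Vd = 2340 / 293 = 7.986 mg/L
k = ln2 / t½ = 0.693147 / 20.1 = 0.03448 h⁻¹
t / t½ = 40.20 / 20.1 = 2 half-lives
C = C₀ × (1/2)^2 = 7.986 × 0.2500 = 1.997 mg/L
Convert: 1.997 mg/L × 1000 = 1997 ng/mL

2000 ng/mL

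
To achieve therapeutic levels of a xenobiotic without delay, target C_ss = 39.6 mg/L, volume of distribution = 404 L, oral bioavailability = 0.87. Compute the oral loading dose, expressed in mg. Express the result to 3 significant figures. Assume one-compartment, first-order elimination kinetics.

LD = Css × Vd / F = 39.6 × 404 / 0.87 = 18390 mg

18400 mg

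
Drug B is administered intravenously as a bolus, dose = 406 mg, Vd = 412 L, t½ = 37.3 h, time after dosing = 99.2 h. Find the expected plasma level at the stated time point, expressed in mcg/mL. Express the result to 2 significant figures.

0.16 mcg/mL

C₀ = Dose / Vd = 406.0 / 412 = 0.9854 mg/L
k = ln2 / t½ = 0.693147 / 37.3 = 0.01858 h⁻¹
C = C₀ · e^(−k·t) = 0.9854 × e^(−0.01858 × 99.2)
  = 0.9854 × 0.1583 = 0.1560 mg/L
(0.1560 mg/L = 0.1560 mcg/mL)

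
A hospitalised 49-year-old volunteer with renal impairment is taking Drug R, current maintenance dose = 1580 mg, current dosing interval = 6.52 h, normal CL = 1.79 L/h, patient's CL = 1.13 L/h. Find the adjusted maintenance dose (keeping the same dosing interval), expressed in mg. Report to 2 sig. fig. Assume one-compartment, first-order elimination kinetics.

To keep the same average steady-state level, dosing rate must scale with clearance.
CL ratio = 1.13 / 1.79 = 0.6313
New dose (same interval) = 1580 × 0.6313 = 997.5 mg

1000 mg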